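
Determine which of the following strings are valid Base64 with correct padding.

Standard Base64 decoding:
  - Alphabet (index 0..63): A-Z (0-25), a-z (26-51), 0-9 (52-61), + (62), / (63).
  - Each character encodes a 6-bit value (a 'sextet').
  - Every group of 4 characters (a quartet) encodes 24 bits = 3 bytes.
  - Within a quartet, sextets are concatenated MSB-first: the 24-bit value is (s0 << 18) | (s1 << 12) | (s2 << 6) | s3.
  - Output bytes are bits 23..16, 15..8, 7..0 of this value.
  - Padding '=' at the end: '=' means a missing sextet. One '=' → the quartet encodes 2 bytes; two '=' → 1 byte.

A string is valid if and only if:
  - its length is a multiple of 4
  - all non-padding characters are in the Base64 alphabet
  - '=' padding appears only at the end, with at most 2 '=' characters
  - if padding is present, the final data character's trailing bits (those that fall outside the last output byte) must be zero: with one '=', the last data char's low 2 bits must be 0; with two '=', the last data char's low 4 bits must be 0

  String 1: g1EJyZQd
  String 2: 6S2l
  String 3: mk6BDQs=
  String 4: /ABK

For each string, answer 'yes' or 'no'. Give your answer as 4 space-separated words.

String 1: 'g1EJyZQd' → valid
String 2: '6S2l' → valid
String 3: 'mk6BDQs=' → valid
String 4: '/ABK' → valid

Answer: yes yes yes yes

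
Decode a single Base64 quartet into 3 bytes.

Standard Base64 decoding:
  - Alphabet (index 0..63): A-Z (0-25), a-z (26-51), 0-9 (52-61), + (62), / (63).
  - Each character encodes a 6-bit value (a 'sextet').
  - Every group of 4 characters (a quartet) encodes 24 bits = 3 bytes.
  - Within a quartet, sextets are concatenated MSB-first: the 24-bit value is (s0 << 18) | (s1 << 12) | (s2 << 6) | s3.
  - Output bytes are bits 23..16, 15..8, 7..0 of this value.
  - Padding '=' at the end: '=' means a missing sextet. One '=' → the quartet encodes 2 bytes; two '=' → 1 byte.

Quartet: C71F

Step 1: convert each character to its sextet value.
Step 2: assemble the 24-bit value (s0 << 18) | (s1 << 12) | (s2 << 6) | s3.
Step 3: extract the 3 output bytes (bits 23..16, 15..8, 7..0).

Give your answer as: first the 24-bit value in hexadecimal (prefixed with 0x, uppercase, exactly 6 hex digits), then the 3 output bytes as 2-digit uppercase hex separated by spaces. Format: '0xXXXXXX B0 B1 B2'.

Sextets: C=2, 7=59, 1=53, F=5
24-bit: (2<<18) | (59<<12) | (53<<6) | 5
      = 0x080000 | 0x03B000 | 0x000D40 | 0x000005
      = 0x0BBD45
Bytes: (v>>16)&0xFF=0B, (v>>8)&0xFF=BD, v&0xFF=45

Answer: 0x0BBD45 0B BD 45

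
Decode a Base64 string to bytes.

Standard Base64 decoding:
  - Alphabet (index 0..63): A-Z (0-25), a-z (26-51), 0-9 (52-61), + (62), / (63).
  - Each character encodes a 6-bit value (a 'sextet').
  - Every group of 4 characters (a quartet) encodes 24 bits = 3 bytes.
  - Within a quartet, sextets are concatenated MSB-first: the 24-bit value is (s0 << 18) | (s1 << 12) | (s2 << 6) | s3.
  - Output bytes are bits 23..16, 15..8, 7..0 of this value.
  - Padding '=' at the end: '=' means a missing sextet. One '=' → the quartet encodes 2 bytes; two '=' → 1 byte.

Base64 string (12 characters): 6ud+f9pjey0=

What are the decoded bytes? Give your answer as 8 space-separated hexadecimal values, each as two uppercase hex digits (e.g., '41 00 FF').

After char 0 ('6'=58): chars_in_quartet=1 acc=0x3A bytes_emitted=0
After char 1 ('u'=46): chars_in_quartet=2 acc=0xEAE bytes_emitted=0
After char 2 ('d'=29): chars_in_quartet=3 acc=0x3AB9D bytes_emitted=0
After char 3 ('+'=62): chars_in_quartet=4 acc=0xEAE77E -> emit EA E7 7E, reset; bytes_emitted=3
After char 4 ('f'=31): chars_in_quartet=1 acc=0x1F bytes_emitted=3
After char 5 ('9'=61): chars_in_quartet=2 acc=0x7FD bytes_emitted=3
After char 6 ('p'=41): chars_in_quartet=3 acc=0x1FF69 bytes_emitted=3
After char 7 ('j'=35): chars_in_quartet=4 acc=0x7FDA63 -> emit 7F DA 63, reset; bytes_emitted=6
After char 8 ('e'=30): chars_in_quartet=1 acc=0x1E bytes_emitted=6
After char 9 ('y'=50): chars_in_quartet=2 acc=0x7B2 bytes_emitted=6
After char 10 ('0'=52): chars_in_quartet=3 acc=0x1ECB4 bytes_emitted=6
Padding '=': partial quartet acc=0x1ECB4 -> emit 7B 2D; bytes_emitted=8

Answer: EA E7 7E 7F DA 63 7B 2D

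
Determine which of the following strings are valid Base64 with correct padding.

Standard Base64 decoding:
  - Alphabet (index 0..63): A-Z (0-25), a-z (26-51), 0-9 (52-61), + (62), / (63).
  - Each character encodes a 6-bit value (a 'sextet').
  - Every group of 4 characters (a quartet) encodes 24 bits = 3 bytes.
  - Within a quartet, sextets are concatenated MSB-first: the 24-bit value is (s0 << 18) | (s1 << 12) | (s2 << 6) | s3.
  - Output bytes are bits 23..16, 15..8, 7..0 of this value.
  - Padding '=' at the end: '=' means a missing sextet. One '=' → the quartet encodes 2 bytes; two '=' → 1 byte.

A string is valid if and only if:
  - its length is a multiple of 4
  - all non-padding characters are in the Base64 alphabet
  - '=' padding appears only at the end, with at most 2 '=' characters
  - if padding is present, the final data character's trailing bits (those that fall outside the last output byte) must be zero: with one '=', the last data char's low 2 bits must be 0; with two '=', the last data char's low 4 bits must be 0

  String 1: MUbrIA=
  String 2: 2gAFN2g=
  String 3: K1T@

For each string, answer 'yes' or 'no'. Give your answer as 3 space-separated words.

String 1: 'MUbrIA=' → invalid (len=7 not mult of 4)
String 2: '2gAFN2g=' → valid
String 3: 'K1T@' → invalid (bad char(s): ['@'])

Answer: no yes no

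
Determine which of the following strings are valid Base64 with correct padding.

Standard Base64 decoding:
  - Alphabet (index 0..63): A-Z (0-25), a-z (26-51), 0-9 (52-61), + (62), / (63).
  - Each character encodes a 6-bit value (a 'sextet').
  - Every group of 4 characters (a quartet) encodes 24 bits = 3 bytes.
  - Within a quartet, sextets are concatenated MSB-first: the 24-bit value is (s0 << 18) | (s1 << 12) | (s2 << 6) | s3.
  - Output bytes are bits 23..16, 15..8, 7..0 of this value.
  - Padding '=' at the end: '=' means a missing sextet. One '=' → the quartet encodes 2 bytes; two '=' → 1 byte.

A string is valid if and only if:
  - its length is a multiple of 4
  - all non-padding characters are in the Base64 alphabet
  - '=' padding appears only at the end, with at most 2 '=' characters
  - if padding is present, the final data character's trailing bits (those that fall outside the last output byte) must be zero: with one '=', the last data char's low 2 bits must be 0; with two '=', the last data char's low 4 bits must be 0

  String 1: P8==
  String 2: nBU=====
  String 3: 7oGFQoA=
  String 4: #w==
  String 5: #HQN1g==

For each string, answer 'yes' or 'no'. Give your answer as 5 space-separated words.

String 1: 'P8==' → invalid (bad trailing bits)
String 2: 'nBU=====' → invalid (5 pad chars (max 2))
String 3: '7oGFQoA=' → valid
String 4: '#w==' → invalid (bad char(s): ['#'])
String 5: '#HQN1g==' → invalid (bad char(s): ['#'])

Answer: no no yes no no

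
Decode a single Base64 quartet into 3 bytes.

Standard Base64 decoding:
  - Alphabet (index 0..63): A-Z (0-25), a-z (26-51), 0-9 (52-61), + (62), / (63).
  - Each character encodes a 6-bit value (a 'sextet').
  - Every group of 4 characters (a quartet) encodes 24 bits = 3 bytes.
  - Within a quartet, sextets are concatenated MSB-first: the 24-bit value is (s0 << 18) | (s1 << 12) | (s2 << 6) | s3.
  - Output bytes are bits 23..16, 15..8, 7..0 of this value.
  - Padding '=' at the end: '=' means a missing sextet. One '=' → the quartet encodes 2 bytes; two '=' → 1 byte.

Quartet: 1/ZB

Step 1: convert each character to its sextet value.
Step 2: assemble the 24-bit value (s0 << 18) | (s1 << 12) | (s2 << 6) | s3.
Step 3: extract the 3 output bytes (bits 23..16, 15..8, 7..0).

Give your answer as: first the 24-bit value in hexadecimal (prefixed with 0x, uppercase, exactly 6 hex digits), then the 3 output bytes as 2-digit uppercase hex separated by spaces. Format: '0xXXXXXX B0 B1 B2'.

Sextets: 1=53, /=63, Z=25, B=1
24-bit: (53<<18) | (63<<12) | (25<<6) | 1
      = 0xD40000 | 0x03F000 | 0x000640 | 0x000001
      = 0xD7F641
Bytes: (v>>16)&0xFF=D7, (v>>8)&0xFF=F6, v&0xFF=41

Answer: 0xD7F641 D7 F6 41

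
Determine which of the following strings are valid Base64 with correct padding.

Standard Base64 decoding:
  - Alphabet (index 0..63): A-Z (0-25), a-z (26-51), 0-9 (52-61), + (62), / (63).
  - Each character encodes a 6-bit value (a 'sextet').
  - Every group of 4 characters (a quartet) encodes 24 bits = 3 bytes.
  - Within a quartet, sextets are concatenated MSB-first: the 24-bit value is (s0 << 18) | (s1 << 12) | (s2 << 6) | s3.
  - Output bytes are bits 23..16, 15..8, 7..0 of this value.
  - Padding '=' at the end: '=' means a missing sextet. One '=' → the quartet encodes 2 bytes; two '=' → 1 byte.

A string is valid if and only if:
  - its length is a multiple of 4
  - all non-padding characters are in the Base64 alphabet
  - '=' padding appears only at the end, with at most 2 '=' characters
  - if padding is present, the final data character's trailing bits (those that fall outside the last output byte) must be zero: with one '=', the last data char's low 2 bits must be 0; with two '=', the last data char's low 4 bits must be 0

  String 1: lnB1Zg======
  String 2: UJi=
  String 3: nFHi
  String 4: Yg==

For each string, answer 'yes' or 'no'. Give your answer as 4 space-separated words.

String 1: 'lnB1Zg======' → invalid (6 pad chars (max 2))
String 2: 'UJi=' → invalid (bad trailing bits)
String 3: 'nFHi' → valid
String 4: 'Yg==' → valid

Answer: no no yes yes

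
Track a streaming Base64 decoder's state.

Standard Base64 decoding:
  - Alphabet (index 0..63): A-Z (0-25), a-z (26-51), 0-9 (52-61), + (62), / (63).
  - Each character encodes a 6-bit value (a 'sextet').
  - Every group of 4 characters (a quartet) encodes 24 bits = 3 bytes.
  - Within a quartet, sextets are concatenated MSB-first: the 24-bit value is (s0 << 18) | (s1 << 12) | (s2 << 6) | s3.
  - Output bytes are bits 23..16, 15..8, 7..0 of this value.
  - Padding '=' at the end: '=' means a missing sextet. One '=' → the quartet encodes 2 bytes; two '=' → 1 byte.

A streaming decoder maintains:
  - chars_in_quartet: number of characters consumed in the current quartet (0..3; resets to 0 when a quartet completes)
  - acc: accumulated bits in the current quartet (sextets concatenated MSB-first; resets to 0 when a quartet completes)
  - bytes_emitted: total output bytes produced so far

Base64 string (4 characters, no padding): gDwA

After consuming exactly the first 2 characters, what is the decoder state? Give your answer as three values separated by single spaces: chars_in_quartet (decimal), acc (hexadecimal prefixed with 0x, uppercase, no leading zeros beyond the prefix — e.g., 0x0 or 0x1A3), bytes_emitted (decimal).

Answer: 2 0x803 0

Derivation:
After char 0 ('g'=32): chars_in_quartet=1 acc=0x20 bytes_emitted=0
After char 1 ('D'=3): chars_in_quartet=2 acc=0x803 bytes_emitted=0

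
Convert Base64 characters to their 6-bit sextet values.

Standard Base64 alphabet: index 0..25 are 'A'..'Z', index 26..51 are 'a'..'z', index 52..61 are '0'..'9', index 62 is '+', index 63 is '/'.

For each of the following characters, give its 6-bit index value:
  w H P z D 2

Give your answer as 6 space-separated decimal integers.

Answer: 48 7 15 51 3 54

Derivation:
'w': a..z range, 26 + ord('w') − ord('a') = 48
'H': A..Z range, ord('H') − ord('A') = 7
'P': A..Z range, ord('P') − ord('A') = 15
'z': a..z range, 26 + ord('z') − ord('a') = 51
'D': A..Z range, ord('D') − ord('A') = 3
'2': 0..9 range, 52 + ord('2') − ord('0') = 54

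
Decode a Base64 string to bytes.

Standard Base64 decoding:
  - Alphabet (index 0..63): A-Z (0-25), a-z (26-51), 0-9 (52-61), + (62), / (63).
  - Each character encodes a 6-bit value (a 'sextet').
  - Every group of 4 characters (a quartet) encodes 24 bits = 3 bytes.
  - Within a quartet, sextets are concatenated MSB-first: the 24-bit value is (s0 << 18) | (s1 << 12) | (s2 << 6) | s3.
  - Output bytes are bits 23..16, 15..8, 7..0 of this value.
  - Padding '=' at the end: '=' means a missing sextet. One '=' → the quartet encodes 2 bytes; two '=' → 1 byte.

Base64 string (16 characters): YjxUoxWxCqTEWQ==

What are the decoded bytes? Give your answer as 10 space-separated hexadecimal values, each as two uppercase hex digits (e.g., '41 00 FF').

Answer: 62 3C 54 A3 15 B1 0A A4 C4 59

Derivation:
After char 0 ('Y'=24): chars_in_quartet=1 acc=0x18 bytes_emitted=0
After char 1 ('j'=35): chars_in_quartet=2 acc=0x623 bytes_emitted=0
After char 2 ('x'=49): chars_in_quartet=3 acc=0x188F1 bytes_emitted=0
After char 3 ('U'=20): chars_in_quartet=4 acc=0x623C54 -> emit 62 3C 54, reset; bytes_emitted=3
After char 4 ('o'=40): chars_in_quartet=1 acc=0x28 bytes_emitted=3
After char 5 ('x'=49): chars_in_quartet=2 acc=0xA31 bytes_emitted=3
After char 6 ('W'=22): chars_in_quartet=3 acc=0x28C56 bytes_emitted=3
After char 7 ('x'=49): chars_in_quartet=4 acc=0xA315B1 -> emit A3 15 B1, reset; bytes_emitted=6
After char 8 ('C'=2): chars_in_quartet=1 acc=0x2 bytes_emitted=6
After char 9 ('q'=42): chars_in_quartet=2 acc=0xAA bytes_emitted=6
After char 10 ('T'=19): chars_in_quartet=3 acc=0x2A93 bytes_emitted=6
After char 11 ('E'=4): chars_in_quartet=4 acc=0xAA4C4 -> emit 0A A4 C4, reset; bytes_emitted=9
After char 12 ('W'=22): chars_in_quartet=1 acc=0x16 bytes_emitted=9
After char 13 ('Q'=16): chars_in_quartet=2 acc=0x590 bytes_emitted=9
Padding '==': partial quartet acc=0x590 -> emit 59; bytes_emitted=10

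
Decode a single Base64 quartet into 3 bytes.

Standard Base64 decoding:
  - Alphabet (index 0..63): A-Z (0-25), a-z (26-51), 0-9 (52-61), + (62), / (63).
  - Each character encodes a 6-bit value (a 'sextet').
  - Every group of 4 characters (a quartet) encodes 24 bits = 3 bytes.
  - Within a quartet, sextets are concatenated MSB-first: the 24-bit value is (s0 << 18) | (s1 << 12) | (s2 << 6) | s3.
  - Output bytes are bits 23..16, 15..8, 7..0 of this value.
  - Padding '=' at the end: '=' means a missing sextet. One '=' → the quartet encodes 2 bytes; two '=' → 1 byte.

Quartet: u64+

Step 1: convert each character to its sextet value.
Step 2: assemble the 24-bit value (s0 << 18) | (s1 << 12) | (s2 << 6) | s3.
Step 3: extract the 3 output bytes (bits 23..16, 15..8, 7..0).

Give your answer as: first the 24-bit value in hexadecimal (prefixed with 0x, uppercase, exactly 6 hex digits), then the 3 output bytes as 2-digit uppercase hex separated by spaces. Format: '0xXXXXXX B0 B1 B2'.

Sextets: u=46, 6=58, 4=56, +=62
24-bit: (46<<18) | (58<<12) | (56<<6) | 62
      = 0xB80000 | 0x03A000 | 0x000E00 | 0x00003E
      = 0xBBAE3E
Bytes: (v>>16)&0xFF=BB, (v>>8)&0xFF=AE, v&0xFF=3E

Answer: 0xBBAE3E BB AE 3E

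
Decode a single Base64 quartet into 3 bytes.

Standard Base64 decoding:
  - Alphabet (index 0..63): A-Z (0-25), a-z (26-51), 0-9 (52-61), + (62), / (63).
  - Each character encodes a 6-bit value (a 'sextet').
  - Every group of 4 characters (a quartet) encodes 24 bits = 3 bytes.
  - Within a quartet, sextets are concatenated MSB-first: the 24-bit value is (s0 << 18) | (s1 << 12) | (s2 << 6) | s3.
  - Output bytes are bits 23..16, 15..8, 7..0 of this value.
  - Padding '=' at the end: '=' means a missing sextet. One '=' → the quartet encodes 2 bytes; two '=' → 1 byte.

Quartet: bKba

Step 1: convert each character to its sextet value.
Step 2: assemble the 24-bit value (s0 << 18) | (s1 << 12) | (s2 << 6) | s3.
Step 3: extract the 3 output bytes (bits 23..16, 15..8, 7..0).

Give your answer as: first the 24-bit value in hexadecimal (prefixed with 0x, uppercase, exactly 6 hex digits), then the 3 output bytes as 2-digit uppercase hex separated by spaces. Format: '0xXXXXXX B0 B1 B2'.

Sextets: b=27, K=10, b=27, a=26
24-bit: (27<<18) | (10<<12) | (27<<6) | 26
      = 0x6C0000 | 0x00A000 | 0x0006C0 | 0x00001A
      = 0x6CA6DA
Bytes: (v>>16)&0xFF=6C, (v>>8)&0xFF=A6, v&0xFF=DA

Answer: 0x6CA6DA 6C A6 DA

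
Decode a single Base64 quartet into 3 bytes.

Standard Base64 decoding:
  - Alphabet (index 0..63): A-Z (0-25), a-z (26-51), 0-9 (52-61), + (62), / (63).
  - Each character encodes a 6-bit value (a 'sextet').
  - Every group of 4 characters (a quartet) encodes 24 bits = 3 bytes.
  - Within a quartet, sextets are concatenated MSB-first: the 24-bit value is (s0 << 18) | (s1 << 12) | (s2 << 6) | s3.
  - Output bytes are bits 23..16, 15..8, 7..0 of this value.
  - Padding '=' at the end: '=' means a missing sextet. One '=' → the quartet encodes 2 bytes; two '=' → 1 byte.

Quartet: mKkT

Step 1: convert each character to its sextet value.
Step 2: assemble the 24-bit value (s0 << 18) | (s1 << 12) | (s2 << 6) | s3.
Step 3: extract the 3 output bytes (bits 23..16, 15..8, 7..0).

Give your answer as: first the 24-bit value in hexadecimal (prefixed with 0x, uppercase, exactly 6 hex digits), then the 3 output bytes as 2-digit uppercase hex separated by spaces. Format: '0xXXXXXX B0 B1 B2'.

Sextets: m=38, K=10, k=36, T=19
24-bit: (38<<18) | (10<<12) | (36<<6) | 19
      = 0x980000 | 0x00A000 | 0x000900 | 0x000013
      = 0x98A913
Bytes: (v>>16)&0xFF=98, (v>>8)&0xFF=A9, v&0xFF=13

Answer: 0x98A913 98 A9 13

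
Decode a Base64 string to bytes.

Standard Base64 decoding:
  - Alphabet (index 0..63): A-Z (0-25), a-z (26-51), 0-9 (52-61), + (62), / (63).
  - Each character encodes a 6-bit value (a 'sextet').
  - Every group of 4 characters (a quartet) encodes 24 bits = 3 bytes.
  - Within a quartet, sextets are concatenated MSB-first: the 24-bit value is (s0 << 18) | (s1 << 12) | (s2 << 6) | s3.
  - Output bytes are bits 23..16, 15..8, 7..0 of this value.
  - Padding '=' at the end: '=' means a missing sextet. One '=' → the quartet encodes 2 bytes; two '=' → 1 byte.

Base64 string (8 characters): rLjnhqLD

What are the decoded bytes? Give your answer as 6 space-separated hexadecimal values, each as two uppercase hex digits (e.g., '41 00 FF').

After char 0 ('r'=43): chars_in_quartet=1 acc=0x2B bytes_emitted=0
After char 1 ('L'=11): chars_in_quartet=2 acc=0xACB bytes_emitted=0
After char 2 ('j'=35): chars_in_quartet=3 acc=0x2B2E3 bytes_emitted=0
After char 3 ('n'=39): chars_in_quartet=4 acc=0xACB8E7 -> emit AC B8 E7, reset; bytes_emitted=3
After char 4 ('h'=33): chars_in_quartet=1 acc=0x21 bytes_emitted=3
After char 5 ('q'=42): chars_in_quartet=2 acc=0x86A bytes_emitted=3
After char 6 ('L'=11): chars_in_quartet=3 acc=0x21A8B bytes_emitted=3
After char 7 ('D'=3): chars_in_quartet=4 acc=0x86A2C3 -> emit 86 A2 C3, reset; bytes_emitted=6

Answer: AC B8 E7 86 A2 C3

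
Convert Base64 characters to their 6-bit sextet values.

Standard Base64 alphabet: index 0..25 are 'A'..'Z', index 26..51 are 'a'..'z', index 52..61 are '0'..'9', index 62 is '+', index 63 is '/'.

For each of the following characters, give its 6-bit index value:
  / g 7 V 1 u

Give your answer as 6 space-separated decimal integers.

'/': index 63
'g': a..z range, 26 + ord('g') − ord('a') = 32
'7': 0..9 range, 52 + ord('7') − ord('0') = 59
'V': A..Z range, ord('V') − ord('A') = 21
'1': 0..9 range, 52 + ord('1') − ord('0') = 53
'u': a..z range, 26 + ord('u') − ord('a') = 46

Answer: 63 32 59 21 53 46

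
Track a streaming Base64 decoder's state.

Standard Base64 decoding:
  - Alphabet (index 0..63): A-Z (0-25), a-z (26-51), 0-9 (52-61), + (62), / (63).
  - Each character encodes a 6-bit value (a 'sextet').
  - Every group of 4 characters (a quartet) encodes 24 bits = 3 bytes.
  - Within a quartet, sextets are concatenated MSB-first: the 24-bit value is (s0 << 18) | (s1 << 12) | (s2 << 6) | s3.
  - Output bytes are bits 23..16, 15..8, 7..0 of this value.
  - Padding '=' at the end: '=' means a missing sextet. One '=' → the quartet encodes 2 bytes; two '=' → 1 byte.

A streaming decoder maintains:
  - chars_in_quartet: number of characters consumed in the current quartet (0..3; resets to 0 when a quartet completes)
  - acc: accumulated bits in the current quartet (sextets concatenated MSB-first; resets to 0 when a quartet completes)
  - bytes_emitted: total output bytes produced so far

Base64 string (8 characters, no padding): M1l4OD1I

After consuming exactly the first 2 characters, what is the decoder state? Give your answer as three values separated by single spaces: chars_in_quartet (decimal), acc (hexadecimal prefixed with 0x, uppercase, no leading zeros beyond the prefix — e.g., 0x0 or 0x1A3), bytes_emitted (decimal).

Answer: 2 0x335 0

Derivation:
After char 0 ('M'=12): chars_in_quartet=1 acc=0xC bytes_emitted=0
After char 1 ('1'=53): chars_in_quartet=2 acc=0x335 bytes_emitted=0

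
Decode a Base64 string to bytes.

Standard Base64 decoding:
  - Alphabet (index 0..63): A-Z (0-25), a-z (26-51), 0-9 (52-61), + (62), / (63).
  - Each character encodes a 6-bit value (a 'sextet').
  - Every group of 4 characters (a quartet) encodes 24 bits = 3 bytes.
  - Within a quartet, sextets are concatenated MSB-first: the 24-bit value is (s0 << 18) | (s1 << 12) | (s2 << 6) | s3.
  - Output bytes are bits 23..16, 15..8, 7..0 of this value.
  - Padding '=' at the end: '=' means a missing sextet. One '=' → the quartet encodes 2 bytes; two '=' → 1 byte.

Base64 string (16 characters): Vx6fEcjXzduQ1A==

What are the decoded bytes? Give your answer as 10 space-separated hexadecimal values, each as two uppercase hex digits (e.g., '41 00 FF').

Answer: 57 1E 9F 11 C8 D7 CD DB 90 D4

Derivation:
After char 0 ('V'=21): chars_in_quartet=1 acc=0x15 bytes_emitted=0
After char 1 ('x'=49): chars_in_quartet=2 acc=0x571 bytes_emitted=0
After char 2 ('6'=58): chars_in_quartet=3 acc=0x15C7A bytes_emitted=0
After char 3 ('f'=31): chars_in_quartet=4 acc=0x571E9F -> emit 57 1E 9F, reset; bytes_emitted=3
After char 4 ('E'=4): chars_in_quartet=1 acc=0x4 bytes_emitted=3
After char 5 ('c'=28): chars_in_quartet=2 acc=0x11C bytes_emitted=3
After char 6 ('j'=35): chars_in_quartet=3 acc=0x4723 bytes_emitted=3
After char 7 ('X'=23): chars_in_quartet=4 acc=0x11C8D7 -> emit 11 C8 D7, reset; bytes_emitted=6
After char 8 ('z'=51): chars_in_quartet=1 acc=0x33 bytes_emitted=6
After char 9 ('d'=29): chars_in_quartet=2 acc=0xCDD bytes_emitted=6
After char 10 ('u'=46): chars_in_quartet=3 acc=0x3376E bytes_emitted=6
After char 11 ('Q'=16): chars_in_quartet=4 acc=0xCDDB90 -> emit CD DB 90, reset; bytes_emitted=9
After char 12 ('1'=53): chars_in_quartet=1 acc=0x35 bytes_emitted=9
After char 13 ('A'=0): chars_in_quartet=2 acc=0xD40 bytes_emitted=9
Padding '==': partial quartet acc=0xD40 -> emit D4; bytes_emitted=10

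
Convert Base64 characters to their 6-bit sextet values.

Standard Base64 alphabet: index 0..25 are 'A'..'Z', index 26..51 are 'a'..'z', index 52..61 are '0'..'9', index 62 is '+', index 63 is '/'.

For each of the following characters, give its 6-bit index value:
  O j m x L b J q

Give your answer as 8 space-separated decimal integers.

Answer: 14 35 38 49 11 27 9 42

Derivation:
'O': A..Z range, ord('O') − ord('A') = 14
'j': a..z range, 26 + ord('j') − ord('a') = 35
'm': a..z range, 26 + ord('m') − ord('a') = 38
'x': a..z range, 26 + ord('x') − ord('a') = 49
'L': A..Z range, ord('L') − ord('A') = 11
'b': a..z range, 26 + ord('b') − ord('a') = 27
'J': A..Z range, ord('J') − ord('A') = 9
'q': a..z range, 26 + ord('q') − ord('a') = 42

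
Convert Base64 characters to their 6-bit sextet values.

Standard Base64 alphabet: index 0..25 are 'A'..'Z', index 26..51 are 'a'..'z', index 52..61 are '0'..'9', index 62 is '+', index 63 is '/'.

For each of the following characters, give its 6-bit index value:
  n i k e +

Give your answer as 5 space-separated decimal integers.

Answer: 39 34 36 30 62

Derivation:
'n': a..z range, 26 + ord('n') − ord('a') = 39
'i': a..z range, 26 + ord('i') − ord('a') = 34
'k': a..z range, 26 + ord('k') − ord('a') = 36
'e': a..z range, 26 + ord('e') − ord('a') = 30
'+': index 62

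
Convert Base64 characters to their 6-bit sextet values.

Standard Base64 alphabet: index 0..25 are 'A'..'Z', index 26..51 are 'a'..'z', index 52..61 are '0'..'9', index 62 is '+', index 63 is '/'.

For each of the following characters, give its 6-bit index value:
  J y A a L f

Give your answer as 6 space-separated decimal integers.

'J': A..Z range, ord('J') − ord('A') = 9
'y': a..z range, 26 + ord('y') − ord('a') = 50
'A': A..Z range, ord('A') − ord('A') = 0
'a': a..z range, 26 + ord('a') − ord('a') = 26
'L': A..Z range, ord('L') − ord('A') = 11
'f': a..z range, 26 + ord('f') − ord('a') = 31

Answer: 9 50 0 26 11 31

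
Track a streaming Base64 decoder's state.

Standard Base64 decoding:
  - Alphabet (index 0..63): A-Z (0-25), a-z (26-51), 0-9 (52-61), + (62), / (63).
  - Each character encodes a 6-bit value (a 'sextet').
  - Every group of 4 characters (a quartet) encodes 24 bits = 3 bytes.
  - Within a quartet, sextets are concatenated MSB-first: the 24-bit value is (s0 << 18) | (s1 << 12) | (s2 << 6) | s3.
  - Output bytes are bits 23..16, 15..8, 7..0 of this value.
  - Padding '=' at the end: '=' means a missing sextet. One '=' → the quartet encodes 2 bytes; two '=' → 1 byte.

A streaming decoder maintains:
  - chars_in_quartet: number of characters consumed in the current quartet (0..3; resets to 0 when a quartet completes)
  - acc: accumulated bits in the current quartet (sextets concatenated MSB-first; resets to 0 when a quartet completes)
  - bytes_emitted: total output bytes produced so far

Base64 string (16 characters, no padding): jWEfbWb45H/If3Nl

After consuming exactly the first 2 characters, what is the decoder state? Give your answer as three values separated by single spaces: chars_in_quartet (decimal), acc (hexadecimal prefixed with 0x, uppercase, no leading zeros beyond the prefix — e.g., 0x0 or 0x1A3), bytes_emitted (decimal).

After char 0 ('j'=35): chars_in_quartet=1 acc=0x23 bytes_emitted=0
After char 1 ('W'=22): chars_in_quartet=2 acc=0x8D6 bytes_emitted=0

Answer: 2 0x8D6 0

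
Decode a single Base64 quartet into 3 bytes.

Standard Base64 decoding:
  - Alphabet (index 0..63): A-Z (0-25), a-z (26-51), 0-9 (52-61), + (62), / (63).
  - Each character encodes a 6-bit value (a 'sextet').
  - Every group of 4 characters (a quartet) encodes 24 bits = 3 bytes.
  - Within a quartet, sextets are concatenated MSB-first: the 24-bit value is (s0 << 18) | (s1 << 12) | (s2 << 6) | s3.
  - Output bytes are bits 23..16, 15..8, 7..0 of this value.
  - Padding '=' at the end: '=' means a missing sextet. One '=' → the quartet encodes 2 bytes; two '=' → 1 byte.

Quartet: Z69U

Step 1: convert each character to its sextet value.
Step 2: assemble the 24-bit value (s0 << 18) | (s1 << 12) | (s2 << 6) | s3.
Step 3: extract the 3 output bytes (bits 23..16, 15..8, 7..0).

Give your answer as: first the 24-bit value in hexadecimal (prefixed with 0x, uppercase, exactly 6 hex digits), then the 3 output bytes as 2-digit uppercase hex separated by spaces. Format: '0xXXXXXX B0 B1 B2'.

Sextets: Z=25, 6=58, 9=61, U=20
24-bit: (25<<18) | (58<<12) | (61<<6) | 20
      = 0x640000 | 0x03A000 | 0x000F40 | 0x000014
      = 0x67AF54
Bytes: (v>>16)&0xFF=67, (v>>8)&0xFF=AF, v&0xFF=54

Answer: 0x67AF54 67 AF 54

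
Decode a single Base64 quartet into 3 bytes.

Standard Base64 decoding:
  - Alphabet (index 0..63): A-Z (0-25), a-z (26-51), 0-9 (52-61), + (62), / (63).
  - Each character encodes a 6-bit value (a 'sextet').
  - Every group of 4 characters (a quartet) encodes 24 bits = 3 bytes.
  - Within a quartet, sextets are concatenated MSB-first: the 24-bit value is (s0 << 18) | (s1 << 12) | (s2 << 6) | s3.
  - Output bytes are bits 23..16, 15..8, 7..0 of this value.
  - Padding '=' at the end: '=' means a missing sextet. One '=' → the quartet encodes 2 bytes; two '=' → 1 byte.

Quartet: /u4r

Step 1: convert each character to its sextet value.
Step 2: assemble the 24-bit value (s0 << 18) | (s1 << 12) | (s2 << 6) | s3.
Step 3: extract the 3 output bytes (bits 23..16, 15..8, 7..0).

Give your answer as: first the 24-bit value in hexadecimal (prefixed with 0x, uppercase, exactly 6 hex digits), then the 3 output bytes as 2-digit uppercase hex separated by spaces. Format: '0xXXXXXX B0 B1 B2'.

Answer: 0xFEEE2B FE EE 2B

Derivation:
Sextets: /=63, u=46, 4=56, r=43
24-bit: (63<<18) | (46<<12) | (56<<6) | 43
      = 0xFC0000 | 0x02E000 | 0x000E00 | 0x00002B
      = 0xFEEE2B
Bytes: (v>>16)&0xFF=FE, (v>>8)&0xFF=EE, v&0xFF=2B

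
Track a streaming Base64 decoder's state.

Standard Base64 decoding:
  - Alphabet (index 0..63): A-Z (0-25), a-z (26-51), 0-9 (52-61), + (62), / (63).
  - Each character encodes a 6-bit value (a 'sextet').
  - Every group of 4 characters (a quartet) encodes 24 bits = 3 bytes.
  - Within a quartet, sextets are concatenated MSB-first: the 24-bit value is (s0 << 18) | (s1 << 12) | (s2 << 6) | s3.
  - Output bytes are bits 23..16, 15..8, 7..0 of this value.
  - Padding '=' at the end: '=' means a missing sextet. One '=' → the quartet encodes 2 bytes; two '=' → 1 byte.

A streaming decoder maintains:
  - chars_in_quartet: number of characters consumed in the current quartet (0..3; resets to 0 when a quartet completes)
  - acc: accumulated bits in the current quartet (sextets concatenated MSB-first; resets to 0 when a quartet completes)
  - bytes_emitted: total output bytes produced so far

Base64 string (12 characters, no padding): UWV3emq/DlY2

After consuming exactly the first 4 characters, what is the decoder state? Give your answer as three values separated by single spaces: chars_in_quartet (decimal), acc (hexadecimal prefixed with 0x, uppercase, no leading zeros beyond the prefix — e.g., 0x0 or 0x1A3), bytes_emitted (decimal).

After char 0 ('U'=20): chars_in_quartet=1 acc=0x14 bytes_emitted=0
After char 1 ('W'=22): chars_in_quartet=2 acc=0x516 bytes_emitted=0
After char 2 ('V'=21): chars_in_quartet=3 acc=0x14595 bytes_emitted=0
After char 3 ('3'=55): chars_in_quartet=4 acc=0x516577 -> emit 51 65 77, reset; bytes_emitted=3

Answer: 0 0x0 3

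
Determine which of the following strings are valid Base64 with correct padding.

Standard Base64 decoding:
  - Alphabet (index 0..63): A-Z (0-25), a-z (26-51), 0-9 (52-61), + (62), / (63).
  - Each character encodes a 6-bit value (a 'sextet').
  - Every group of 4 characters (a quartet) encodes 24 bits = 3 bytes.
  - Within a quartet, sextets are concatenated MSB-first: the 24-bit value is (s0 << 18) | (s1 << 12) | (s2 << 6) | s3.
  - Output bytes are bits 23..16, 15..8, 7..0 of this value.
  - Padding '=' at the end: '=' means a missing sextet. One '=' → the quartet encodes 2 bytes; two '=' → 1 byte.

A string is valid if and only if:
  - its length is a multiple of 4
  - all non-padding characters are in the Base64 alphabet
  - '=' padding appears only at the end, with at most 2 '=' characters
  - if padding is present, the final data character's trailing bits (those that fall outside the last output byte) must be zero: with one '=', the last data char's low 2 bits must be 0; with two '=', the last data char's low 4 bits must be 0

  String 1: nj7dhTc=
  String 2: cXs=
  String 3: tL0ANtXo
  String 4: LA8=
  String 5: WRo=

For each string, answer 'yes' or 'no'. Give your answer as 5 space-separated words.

String 1: 'nj7dhTc=' → valid
String 2: 'cXs=' → valid
String 3: 'tL0ANtXo' → valid
String 4: 'LA8=' → valid
String 5: 'WRo=' → valid

Answer: yes yes yes yes yes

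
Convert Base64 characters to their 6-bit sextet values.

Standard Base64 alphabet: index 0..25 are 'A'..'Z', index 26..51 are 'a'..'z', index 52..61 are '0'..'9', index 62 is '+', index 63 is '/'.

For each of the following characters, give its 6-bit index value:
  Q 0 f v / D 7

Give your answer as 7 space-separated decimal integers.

Answer: 16 52 31 47 63 3 59

Derivation:
'Q': A..Z range, ord('Q') − ord('A') = 16
'0': 0..9 range, 52 + ord('0') − ord('0') = 52
'f': a..z range, 26 + ord('f') − ord('a') = 31
'v': a..z range, 26 + ord('v') − ord('a') = 47
'/': index 63
'D': A..Z range, ord('D') − ord('A') = 3
'7': 0..9 range, 52 + ord('7') − ord('0') = 59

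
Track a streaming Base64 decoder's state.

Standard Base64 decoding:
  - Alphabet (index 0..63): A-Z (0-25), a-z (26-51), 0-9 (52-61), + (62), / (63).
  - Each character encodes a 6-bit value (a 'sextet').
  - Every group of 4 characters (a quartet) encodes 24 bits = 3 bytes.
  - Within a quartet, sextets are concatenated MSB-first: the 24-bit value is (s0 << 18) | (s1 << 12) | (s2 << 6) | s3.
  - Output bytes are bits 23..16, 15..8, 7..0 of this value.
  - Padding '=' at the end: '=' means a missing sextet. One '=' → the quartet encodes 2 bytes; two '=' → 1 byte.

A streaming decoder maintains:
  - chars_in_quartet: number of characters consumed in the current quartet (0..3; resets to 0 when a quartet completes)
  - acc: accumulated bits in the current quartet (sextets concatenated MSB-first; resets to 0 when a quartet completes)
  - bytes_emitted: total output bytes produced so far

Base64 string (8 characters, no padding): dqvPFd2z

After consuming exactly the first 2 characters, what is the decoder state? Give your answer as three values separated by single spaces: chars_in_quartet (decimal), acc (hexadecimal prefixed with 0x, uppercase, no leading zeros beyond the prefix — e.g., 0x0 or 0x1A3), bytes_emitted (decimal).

Answer: 2 0x76A 0

Derivation:
After char 0 ('d'=29): chars_in_quartet=1 acc=0x1D bytes_emitted=0
After char 1 ('q'=42): chars_in_quartet=2 acc=0x76A bytes_emitted=0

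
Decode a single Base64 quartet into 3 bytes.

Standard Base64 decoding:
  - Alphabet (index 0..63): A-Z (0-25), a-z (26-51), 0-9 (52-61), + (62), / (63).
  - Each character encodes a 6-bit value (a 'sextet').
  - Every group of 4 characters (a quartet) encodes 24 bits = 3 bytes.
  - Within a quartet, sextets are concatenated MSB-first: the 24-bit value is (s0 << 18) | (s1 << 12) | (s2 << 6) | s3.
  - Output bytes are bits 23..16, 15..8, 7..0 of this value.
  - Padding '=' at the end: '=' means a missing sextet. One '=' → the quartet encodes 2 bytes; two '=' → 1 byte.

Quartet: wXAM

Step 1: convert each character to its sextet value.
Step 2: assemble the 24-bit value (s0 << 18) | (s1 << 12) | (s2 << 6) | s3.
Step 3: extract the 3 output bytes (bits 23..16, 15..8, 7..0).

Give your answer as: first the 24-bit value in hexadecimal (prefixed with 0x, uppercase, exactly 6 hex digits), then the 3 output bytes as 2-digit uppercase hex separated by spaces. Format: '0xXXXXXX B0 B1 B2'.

Sextets: w=48, X=23, A=0, M=12
24-bit: (48<<18) | (23<<12) | (0<<6) | 12
      = 0xC00000 | 0x017000 | 0x000000 | 0x00000C
      = 0xC1700C
Bytes: (v>>16)&0xFF=C1, (v>>8)&0xFF=70, v&0xFF=0C

Answer: 0xC1700C C1 70 0C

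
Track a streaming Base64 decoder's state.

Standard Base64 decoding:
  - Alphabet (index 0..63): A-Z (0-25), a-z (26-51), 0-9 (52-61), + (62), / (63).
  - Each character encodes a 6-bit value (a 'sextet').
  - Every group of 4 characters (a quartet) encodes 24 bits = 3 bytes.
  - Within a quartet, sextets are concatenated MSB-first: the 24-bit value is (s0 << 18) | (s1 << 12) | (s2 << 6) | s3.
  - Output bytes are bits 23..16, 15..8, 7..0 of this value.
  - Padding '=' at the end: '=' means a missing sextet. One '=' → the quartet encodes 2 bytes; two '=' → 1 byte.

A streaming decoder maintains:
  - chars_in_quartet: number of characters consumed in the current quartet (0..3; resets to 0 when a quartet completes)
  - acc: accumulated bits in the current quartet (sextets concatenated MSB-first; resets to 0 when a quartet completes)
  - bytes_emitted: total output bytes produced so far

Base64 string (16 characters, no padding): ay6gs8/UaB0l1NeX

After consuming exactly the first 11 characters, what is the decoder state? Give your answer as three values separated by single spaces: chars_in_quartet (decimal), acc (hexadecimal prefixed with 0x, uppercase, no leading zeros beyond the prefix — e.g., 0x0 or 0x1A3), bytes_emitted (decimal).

Answer: 3 0x1A074 6

Derivation:
After char 0 ('a'=26): chars_in_quartet=1 acc=0x1A bytes_emitted=0
After char 1 ('y'=50): chars_in_quartet=2 acc=0x6B2 bytes_emitted=0
After char 2 ('6'=58): chars_in_quartet=3 acc=0x1ACBA bytes_emitted=0
After char 3 ('g'=32): chars_in_quartet=4 acc=0x6B2EA0 -> emit 6B 2E A0, reset; bytes_emitted=3
After char 4 ('s'=44): chars_in_quartet=1 acc=0x2C bytes_emitted=3
After char 5 ('8'=60): chars_in_quartet=2 acc=0xB3C bytes_emitted=3
After char 6 ('/'=63): chars_in_quartet=3 acc=0x2CF3F bytes_emitted=3
After char 7 ('U'=20): chars_in_quartet=4 acc=0xB3CFD4 -> emit B3 CF D4, reset; bytes_emitted=6
After char 8 ('a'=26): chars_in_quartet=1 acc=0x1A bytes_emitted=6
After char 9 ('B'=1): chars_in_quartet=2 acc=0x681 bytes_emitted=6
After char 10 ('0'=52): chars_in_quartet=3 acc=0x1A074 bytes_emitted=6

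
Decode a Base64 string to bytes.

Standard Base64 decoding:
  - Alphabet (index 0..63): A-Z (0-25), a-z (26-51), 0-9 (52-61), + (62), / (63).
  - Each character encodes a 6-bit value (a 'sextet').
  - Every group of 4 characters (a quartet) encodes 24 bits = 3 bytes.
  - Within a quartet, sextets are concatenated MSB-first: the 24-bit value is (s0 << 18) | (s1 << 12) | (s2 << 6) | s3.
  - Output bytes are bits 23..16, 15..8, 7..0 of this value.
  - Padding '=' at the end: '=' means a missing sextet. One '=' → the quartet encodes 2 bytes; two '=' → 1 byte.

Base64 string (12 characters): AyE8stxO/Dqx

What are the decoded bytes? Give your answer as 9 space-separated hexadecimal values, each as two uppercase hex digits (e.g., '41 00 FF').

Answer: 03 21 3C B2 DC 4E FC 3A B1

Derivation:
After char 0 ('A'=0): chars_in_quartet=1 acc=0x0 bytes_emitted=0
After char 1 ('y'=50): chars_in_quartet=2 acc=0x32 bytes_emitted=0
After char 2 ('E'=4): chars_in_quartet=3 acc=0xC84 bytes_emitted=0
After char 3 ('8'=60): chars_in_quartet=4 acc=0x3213C -> emit 03 21 3C, reset; bytes_emitted=3
After char 4 ('s'=44): chars_in_quartet=1 acc=0x2C bytes_emitted=3
After char 5 ('t'=45): chars_in_quartet=2 acc=0xB2D bytes_emitted=3
After char 6 ('x'=49): chars_in_quartet=3 acc=0x2CB71 bytes_emitted=3
After char 7 ('O'=14): chars_in_quartet=4 acc=0xB2DC4E -> emit B2 DC 4E, reset; bytes_emitted=6
After char 8 ('/'=63): chars_in_quartet=1 acc=0x3F bytes_emitted=6
After char 9 ('D'=3): chars_in_quartet=2 acc=0xFC3 bytes_emitted=6
After char 10 ('q'=42): chars_in_quartet=3 acc=0x3F0EA bytes_emitted=6
After char 11 ('x'=49): chars_in_quartet=4 acc=0xFC3AB1 -> emit FC 3A B1, reset; bytes_emitted=9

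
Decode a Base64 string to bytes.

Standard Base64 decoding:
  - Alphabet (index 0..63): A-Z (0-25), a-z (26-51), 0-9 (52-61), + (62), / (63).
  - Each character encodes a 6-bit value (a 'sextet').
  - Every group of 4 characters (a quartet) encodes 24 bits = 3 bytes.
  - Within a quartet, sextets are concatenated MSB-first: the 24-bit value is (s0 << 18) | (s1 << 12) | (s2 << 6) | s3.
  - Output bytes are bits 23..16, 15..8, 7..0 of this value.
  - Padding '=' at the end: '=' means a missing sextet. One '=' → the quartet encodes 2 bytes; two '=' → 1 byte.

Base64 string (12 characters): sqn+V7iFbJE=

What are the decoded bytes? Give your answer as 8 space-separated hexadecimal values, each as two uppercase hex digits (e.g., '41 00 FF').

Answer: B2 A9 FE 57 B8 85 6C 91

Derivation:
After char 0 ('s'=44): chars_in_quartet=1 acc=0x2C bytes_emitted=0
After char 1 ('q'=42): chars_in_quartet=2 acc=0xB2A bytes_emitted=0
After char 2 ('n'=39): chars_in_quartet=3 acc=0x2CAA7 bytes_emitted=0
After char 3 ('+'=62): chars_in_quartet=4 acc=0xB2A9FE -> emit B2 A9 FE, reset; bytes_emitted=3
After char 4 ('V'=21): chars_in_quartet=1 acc=0x15 bytes_emitted=3
After char 5 ('7'=59): chars_in_quartet=2 acc=0x57B bytes_emitted=3
After char 6 ('i'=34): chars_in_quartet=3 acc=0x15EE2 bytes_emitted=3
After char 7 ('F'=5): chars_in_quartet=4 acc=0x57B885 -> emit 57 B8 85, reset; bytes_emitted=6
After char 8 ('b'=27): chars_in_quartet=1 acc=0x1B bytes_emitted=6
After char 9 ('J'=9): chars_in_quartet=2 acc=0x6C9 bytes_emitted=6
After char 10 ('E'=4): chars_in_quartet=3 acc=0x1B244 bytes_emitted=6
Padding '=': partial quartet acc=0x1B244 -> emit 6C 91; bytes_emitted=8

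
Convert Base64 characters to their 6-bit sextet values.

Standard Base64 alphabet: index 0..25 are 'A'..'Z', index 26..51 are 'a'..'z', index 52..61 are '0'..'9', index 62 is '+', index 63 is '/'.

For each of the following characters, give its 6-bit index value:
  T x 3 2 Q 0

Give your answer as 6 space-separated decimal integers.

'T': A..Z range, ord('T') − ord('A') = 19
'x': a..z range, 26 + ord('x') − ord('a') = 49
'3': 0..9 range, 52 + ord('3') − ord('0') = 55
'2': 0..9 range, 52 + ord('2') − ord('0') = 54
'Q': A..Z range, ord('Q') − ord('A') = 16
'0': 0..9 range, 52 + ord('0') − ord('0') = 52

Answer: 19 49 55 54 16 52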